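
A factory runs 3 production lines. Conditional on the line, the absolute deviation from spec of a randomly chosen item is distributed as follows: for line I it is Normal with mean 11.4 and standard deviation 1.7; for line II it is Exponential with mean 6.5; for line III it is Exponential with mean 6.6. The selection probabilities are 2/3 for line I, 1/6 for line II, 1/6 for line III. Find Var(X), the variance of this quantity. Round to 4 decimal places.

21.4564

Per component, I: μ=11.4, E[X²]=132.85; II: μ=6.5, E[X²]=84.5; III: μ=6.6, E[X²]=87.12.
E[X] = 0.666667·11.4 + 0.166667·6.5 + 0.166667·6.6 = 9.78333.
E[X²] = 0.666667·132.85 + 0.166667·84.5 + 0.166667·87.12 = 117.17.
Var(X) = E[X²] − (E[X])² = 117.17 − 95.7136 = 21.4564.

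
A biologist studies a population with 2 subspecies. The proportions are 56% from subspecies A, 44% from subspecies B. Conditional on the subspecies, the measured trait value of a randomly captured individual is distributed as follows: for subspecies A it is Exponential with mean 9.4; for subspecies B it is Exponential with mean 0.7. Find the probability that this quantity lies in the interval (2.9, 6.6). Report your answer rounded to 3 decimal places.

Conditional on each subspecies, P(2.9 < X < 6.6): A: 0.23901; B: 0.015797.
By total probability, P(2.9 < X < 6.6) = 0.56·0.23901 + 0.44·0.015797 = 0.140796.

0.141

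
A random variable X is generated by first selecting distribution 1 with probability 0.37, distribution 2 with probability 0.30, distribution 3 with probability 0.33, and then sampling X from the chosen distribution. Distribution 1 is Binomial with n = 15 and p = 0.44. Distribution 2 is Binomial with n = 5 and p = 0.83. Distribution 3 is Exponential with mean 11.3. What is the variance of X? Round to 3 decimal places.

Per component, 1: μ=6.6, E[X²]=47.256; 2: μ=4.15, E[X²]=17.928; 3: μ=11.3, E[X²]=255.38.
E[X] = 0.37·6.6 + 0.3·4.15 + 0.33·11.3 = 7.416.
E[X²] = 0.37·47.256 + 0.3·17.928 + 0.33·255.38 = 107.139.
Var(X) = E[X²] − (E[X])² = 107.139 − 54.9971 = 52.1415.

52.141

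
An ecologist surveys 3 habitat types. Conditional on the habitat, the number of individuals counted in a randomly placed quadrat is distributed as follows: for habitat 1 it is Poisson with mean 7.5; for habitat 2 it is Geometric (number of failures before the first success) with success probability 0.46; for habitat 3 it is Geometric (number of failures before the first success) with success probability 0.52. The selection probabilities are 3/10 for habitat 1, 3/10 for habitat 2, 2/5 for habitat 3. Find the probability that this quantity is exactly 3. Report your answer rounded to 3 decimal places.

Conditional on each habitat, P(X = 3): 1: 0.0388887; 2: 0.0724334; 3: 0.0575078.
By total probability, P(X = 3) = 0.3·0.0388887 + 0.3·0.0724334 + 0.4·0.0575078 = 0.0563998.

0.056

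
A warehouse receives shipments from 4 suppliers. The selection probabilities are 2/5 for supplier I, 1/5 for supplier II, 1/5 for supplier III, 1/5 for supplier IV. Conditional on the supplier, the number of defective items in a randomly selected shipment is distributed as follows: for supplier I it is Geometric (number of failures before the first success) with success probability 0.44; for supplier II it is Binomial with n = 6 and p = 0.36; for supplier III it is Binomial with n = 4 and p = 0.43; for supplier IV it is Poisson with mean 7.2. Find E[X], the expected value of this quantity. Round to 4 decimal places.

2.7251

Component means — I: 1.27273; II: 2.16; III: 1.72; IV: 7.2.
E[X] = 0.4·1.27273 + 0.2·2.16 + 0.2·1.72 + 0.2·7.2 = 2.72509.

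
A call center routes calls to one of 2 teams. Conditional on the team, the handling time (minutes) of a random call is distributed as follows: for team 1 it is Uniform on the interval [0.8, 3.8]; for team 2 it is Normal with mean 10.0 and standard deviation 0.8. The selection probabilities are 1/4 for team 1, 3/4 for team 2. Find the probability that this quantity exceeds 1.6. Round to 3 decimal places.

0.933

Conditional on each team, P(X > 1.6): 1: 0.733333; 2: 1.
By total probability, P(X > 1.6) = 0.25·0.733333 + 0.75·1 = 0.933333.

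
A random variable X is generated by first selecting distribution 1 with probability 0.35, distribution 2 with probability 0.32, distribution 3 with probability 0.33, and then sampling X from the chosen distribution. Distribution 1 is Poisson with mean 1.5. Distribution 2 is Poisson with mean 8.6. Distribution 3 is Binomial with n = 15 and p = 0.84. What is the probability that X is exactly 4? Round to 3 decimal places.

Conditional on each component, P(X = 4): 1: 0.0470665; 2: 0.0419614; 3: 1.19556e-06.
By total probability, P(X = 4) = 0.35·0.0470665 + 0.32·0.0419614 + 0.33·1.19556e-06 = 0.0299013.

0.030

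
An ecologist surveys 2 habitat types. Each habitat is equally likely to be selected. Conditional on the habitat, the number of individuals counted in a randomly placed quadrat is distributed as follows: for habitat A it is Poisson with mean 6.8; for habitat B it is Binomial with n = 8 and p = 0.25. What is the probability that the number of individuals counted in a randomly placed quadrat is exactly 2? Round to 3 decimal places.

0.169

Conditional on each habitat, P(X = 2): A: 0.0257505; B: 0.311462.
By total probability, P(X = 2) = 0.5·0.0257505 + 0.5·0.311462 = 0.168606.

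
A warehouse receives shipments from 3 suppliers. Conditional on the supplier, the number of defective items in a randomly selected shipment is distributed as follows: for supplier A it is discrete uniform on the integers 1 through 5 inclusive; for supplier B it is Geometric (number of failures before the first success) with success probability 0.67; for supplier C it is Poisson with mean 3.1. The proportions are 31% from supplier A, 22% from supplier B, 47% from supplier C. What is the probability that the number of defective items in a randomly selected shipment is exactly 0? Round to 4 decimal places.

Conditional on each supplier, P(X = 0): A: 0; B: 0.67; C: 0.0450492.
By total probability, P(X = 0) = 0.31·0 + 0.22·0.67 + 0.47·0.0450492 = 0.168573.

0.1686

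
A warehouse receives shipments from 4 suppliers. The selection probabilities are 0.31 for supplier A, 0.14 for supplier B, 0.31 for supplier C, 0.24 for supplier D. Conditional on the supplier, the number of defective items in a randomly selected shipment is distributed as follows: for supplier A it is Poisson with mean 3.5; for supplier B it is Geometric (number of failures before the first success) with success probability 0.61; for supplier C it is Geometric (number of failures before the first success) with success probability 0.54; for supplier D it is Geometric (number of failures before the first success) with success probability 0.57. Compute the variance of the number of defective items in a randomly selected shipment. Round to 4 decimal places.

Per component, A: μ=3.5, E[X²]=15.75; B: μ=0.639344, E[X²]=1.45687; C: μ=0.851852, E[X²]=2.30316; D: μ=0.754386, E[X²]=1.89258.
E[X] = 0.31·3.5 + 0.14·0.639344 + 0.31·0.851852 + 0.24·0.754386 = 1.61963.
E[X²] = 0.31·15.75 + 0.14·1.45687 + 0.31·2.30316 + 0.24·1.89258 = 6.25466.
Var(X) = E[X²] − (E[X])² = 6.25466 − 2.62322 = 3.63144.

3.6314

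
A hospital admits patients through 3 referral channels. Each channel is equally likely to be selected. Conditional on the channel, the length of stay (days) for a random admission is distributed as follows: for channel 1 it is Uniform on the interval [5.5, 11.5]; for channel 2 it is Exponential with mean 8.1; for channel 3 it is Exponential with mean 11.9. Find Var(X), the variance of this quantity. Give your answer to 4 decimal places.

Per component, 1: μ=8.5, E[X²]=75.25; 2: μ=8.1, E[X²]=131.22; 3: μ=11.9, E[X²]=283.22.
E[X] = 0.333333·8.5 + 0.333333·8.1 + 0.333333·11.9 = 9.5.
E[X²] = 0.333333·75.25 + 0.333333·131.22 + 0.333333·283.22 = 163.23.
Var(X) = E[X²] − (E[X])² = 163.23 − 90.25 = 72.98.

72.9800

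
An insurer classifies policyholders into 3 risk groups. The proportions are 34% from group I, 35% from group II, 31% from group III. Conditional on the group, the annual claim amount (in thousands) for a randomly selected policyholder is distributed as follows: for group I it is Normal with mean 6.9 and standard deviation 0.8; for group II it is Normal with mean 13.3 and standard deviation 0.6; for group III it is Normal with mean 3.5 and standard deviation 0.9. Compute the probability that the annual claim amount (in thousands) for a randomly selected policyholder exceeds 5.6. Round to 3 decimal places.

Conditional on each group, P(X > 5.6): I: 0.947919; II: 1; III: 0.00981533.
By total probability, P(X > 5.6) = 0.34·0.947919 + 0.35·1 + 0.31·0.00981533 = 0.675335.

0.675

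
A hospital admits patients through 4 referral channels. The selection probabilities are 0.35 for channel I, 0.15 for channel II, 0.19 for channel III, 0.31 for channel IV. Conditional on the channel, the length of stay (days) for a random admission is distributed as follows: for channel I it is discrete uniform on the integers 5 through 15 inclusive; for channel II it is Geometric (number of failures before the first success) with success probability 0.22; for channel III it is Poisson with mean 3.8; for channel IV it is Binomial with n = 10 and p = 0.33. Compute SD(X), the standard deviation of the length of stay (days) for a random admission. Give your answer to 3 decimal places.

4.118

Per component, I: μ=10, E[X²]=110; II: μ=3.54545, E[X²]=28.686; III: μ=3.8, E[X²]=18.24; IV: μ=3.3, E[X²]=13.101.
E[X] = 0.35·10 + 0.15·3.54545 + 0.19·3.8 + 0.31·3.3 = 5.77682.
E[X²] = 0.35·110 + 0.15·28.686 + 0.19·18.24 + 0.31·13.101 = 50.3298.
Var(X) = E[X²] − (E[X])² = 50.3298 − 33.3716 = 16.9582.
SD(X) = √16.9582 = 4.11803.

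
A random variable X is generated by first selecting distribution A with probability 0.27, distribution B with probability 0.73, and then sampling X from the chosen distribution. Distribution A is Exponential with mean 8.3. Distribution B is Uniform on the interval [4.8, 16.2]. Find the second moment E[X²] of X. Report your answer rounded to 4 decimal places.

125.5890

For each component E[X²] = Var + (mean)², giving A: 137.78; B: 121.08.
Overall E[X²] = 0.27·137.78 + 0.73·121.08 = 125.589.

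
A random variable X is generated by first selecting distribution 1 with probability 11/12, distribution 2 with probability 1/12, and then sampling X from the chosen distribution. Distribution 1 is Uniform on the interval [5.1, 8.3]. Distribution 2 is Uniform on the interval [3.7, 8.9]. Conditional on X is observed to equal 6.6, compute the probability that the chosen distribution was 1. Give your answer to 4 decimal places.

Likelihoods f(6.6 | ·): 1: 0.3125; 2: 0.192308.
Posterior ∝ prior × likelihood. Numerator for 1: 0.916667·0.3125 = 0.286458.
Normalizing constant: 0.916667·0.3125 + 0.0833333·0.192308 = 0.302484.
P(1 | observation) = 0.286458 / 0.302484 = 0.94702.

0.9470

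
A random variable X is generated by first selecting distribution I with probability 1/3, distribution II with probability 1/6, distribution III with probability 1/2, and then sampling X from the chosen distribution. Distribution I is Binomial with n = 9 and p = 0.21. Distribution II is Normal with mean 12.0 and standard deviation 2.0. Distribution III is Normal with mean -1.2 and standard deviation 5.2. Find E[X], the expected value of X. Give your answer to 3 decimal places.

2.030

Component means — I: 1.89; II: 12; III: -1.2.
E[X] = 0.333333·1.89 + 0.166667·12 + 0.5·-1.2 = 2.03.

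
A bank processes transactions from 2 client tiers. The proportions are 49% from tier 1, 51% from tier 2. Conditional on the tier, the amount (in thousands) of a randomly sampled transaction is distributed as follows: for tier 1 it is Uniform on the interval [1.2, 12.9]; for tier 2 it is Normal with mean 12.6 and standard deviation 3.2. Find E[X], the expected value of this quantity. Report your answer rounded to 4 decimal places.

9.8805

Component means — 1: 7.05; 2: 12.6.
E[X] = 0.49·7.05 + 0.51·12.6 = 9.8805.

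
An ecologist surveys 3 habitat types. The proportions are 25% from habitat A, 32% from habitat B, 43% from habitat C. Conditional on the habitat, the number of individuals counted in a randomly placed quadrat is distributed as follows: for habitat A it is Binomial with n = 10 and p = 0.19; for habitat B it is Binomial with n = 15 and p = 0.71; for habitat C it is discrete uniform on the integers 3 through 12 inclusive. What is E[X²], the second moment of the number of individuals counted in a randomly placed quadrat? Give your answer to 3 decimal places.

For each component E[X²] = Var + (mean)², giving A: 5.149; B: 116.511; C: 64.5.
Overall E[X²] = 0.25·5.149 + 0.32·116.511 + 0.43·64.5 = 66.3058.

66.306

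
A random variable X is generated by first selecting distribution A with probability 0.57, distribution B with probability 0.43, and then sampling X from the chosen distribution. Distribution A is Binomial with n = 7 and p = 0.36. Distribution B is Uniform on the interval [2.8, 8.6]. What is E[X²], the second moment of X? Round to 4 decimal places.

For each component E[X²] = Var + (mean)², giving A: 7.9632; B: 35.2933.
Overall E[X²] = 0.57·7.9632 + 0.43·35.2933 = 19.7152.

19.7152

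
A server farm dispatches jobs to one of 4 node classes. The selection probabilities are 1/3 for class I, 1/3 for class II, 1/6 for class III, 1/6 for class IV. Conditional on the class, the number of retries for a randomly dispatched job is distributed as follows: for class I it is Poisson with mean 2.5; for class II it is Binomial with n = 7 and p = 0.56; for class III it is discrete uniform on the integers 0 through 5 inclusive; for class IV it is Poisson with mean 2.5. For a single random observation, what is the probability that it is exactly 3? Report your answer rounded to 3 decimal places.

0.211

Conditional on each class, P(X = 3): I: 0.213763; II: 0.230379; III: 0.166667; IV: 0.213763.
By total probability, P(X = 3) = 0.333333·0.213763 + 0.333333·0.230379 + 0.166667·0.166667 + 0.166667·0.213763 = 0.211452.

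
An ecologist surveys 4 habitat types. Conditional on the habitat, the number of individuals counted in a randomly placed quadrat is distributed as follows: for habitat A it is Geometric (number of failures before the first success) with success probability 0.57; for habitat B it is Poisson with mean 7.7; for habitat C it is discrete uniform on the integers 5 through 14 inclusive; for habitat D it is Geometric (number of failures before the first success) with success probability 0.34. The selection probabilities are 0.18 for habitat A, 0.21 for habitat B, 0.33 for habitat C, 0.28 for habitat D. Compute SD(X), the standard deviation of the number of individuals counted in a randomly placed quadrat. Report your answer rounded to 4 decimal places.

4.4797

Per component, A: μ=0.754386, E[X²]=1.89258; B: μ=7.7, E[X²]=66.99; C: μ=9.5, E[X²]=98.5; D: μ=1.94118, E[X²]=9.47751.
E[X] = 0.18·0.754386 + 0.21·7.7 + 0.33·9.5 + 0.28·1.94118 = 5.43132.
E[X²] = 0.18·1.89258 + 0.21·66.99 + 0.33·98.5 + 0.28·9.47751 = 49.5673.
Var(X) = E[X²] − (E[X])² = 49.5673 − 29.4992 = 20.068.
SD(X) = √20.068 = 4.47974.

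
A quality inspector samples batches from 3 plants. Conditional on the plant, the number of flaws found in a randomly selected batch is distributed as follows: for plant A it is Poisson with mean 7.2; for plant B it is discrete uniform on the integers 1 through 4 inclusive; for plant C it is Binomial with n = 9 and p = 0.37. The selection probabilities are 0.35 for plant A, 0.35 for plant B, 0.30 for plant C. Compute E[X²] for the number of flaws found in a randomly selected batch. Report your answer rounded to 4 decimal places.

For each component E[X²] = Var + (mean)², giving A: 59.04; B: 7.5; C: 13.1868.
Overall E[X²] = 0.35·59.04 + 0.35·7.5 + 0.3·13.1868 = 27.245.

27.2450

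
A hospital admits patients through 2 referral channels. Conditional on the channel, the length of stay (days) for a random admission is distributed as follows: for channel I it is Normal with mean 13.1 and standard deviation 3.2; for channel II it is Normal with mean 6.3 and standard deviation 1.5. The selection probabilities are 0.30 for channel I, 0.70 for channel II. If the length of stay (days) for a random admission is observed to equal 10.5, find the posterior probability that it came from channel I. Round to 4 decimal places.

Likelihoods f(10.5 | ·): I: 0.0896208; II: 0.00527697.
Posterior ∝ prior × likelihood. Numerator for I: 0.3·0.0896208 = 0.0268863.
Normalizing constant: 0.3·0.0896208 + 0.7·0.00527697 = 0.0305801.
P(I | observation) = 0.0268863 / 0.0305801 = 0.879207.

0.8792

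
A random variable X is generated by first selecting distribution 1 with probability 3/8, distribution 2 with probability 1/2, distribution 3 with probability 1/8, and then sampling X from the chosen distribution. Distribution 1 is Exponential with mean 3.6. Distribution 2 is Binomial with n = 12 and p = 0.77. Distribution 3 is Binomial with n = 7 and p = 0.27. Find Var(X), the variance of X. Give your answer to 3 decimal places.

15.573

Per component, 1: μ=3.6, E[X²]=25.92; 2: μ=9.24, E[X²]=87.5028; 3: μ=1.89, E[X²]=4.9518.
E[X] = 0.375·3.6 + 0.5·9.24 + 0.125·1.89 = 6.20625.
E[X²] = 0.375·25.92 + 0.5·87.5028 + 0.125·4.9518 = 54.0904.
Var(X) = E[X²] − (E[X])² = 54.0904 − 38.5175 = 15.5728.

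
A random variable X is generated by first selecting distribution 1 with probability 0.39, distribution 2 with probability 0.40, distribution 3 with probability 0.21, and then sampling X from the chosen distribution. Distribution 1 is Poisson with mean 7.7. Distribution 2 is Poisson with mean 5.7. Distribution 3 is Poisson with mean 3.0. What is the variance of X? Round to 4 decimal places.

Per component, 1: μ=7.7, E[X²]=66.99; 2: μ=5.7, E[X²]=38.19; 3: μ=3, E[X²]=12.
E[X] = 0.39·7.7 + 0.4·5.7 + 0.21·3 = 5.913.
E[X²] = 0.39·66.99 + 0.4·38.19 + 0.21·12 = 43.9221.
Var(X) = E[X²] − (E[X])² = 43.9221 − 34.9636 = 8.95853.

8.9585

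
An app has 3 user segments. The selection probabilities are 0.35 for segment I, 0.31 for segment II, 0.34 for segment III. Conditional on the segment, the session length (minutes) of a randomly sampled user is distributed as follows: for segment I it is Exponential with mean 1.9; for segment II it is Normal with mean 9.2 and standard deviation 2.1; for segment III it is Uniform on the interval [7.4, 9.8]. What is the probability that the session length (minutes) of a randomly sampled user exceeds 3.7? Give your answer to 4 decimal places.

0.6986

Conditional on each segment, P(X > 3.7): I: 0.142649; II: 0.995591; III: 1.
By total probability, P(X > 3.7) = 0.35·0.142649 + 0.31·0.995591 + 0.34·1 = 0.69856.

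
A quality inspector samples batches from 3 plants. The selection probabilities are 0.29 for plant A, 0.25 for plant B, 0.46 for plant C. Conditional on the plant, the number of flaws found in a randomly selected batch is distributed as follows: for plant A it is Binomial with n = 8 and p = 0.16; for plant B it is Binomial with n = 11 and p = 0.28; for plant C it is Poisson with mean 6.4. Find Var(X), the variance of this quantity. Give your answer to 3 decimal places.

Per component, A: μ=1.28, E[X²]=2.7136; B: μ=3.08, E[X²]=11.704; C: μ=6.4, E[X²]=47.36.
E[X] = 0.29·1.28 + 0.25·3.08 + 0.46·6.4 = 4.0852.
E[X²] = 0.29·2.7136 + 0.25·11.704 + 0.46·47.36 = 25.4985.
Var(X) = E[X²] − (E[X])² = 25.4985 − 16.6889 = 8.80968.

8.810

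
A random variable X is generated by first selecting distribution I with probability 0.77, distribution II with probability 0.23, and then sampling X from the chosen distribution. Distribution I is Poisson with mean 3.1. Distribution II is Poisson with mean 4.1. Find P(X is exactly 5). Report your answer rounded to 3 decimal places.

0.120

Conditional on each component, P(X = 5): I: 0.107477; II: 0.160004.
By total probability, P(X = 5) = 0.77·0.107477 + 0.23·0.160004 = 0.119558.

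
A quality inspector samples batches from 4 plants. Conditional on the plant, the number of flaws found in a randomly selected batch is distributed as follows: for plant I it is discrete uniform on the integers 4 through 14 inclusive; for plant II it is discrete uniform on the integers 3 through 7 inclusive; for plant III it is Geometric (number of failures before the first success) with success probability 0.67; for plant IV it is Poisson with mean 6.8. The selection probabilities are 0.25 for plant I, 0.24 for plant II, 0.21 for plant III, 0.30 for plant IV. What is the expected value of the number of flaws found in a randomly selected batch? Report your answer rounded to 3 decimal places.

Component means — I: 9; II: 5; III: 0.492537; IV: 6.8.
E[X] = 0.25·9 + 0.24·5 + 0.21·0.492537 + 0.3·6.8 = 5.59343.

5.593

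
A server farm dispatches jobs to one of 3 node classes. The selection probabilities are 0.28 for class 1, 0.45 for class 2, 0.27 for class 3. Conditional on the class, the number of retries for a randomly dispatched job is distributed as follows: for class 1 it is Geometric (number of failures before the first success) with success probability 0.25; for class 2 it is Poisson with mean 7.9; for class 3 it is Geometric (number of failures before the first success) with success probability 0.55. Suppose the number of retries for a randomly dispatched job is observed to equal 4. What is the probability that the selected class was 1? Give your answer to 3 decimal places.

0.400

Likelihoods P(X=4 | ·): 1: 0.0791016; 2: 0.0601687; 3: 0.0225534.
Posterior ∝ prior × likelihood. Numerator for 1: 0.28·0.0791016 = 0.0221484.
Normalizing constant: 0.28·0.0791016 + 0.45·0.0601687 + 0.27·0.0225534 = 0.0553138.
P(1 | observation) = 0.0221484 / 0.0553138 = 0.400414.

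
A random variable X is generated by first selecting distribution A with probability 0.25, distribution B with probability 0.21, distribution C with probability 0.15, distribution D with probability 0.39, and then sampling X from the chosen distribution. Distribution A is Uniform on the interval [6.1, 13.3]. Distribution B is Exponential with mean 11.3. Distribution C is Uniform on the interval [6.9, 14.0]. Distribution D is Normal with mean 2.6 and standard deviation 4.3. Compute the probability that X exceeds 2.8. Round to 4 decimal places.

0.7517

Conditional on each component, P(X > 2.8): A: 1; B: 0.780526; C: 1; D: 0.481451.
By total probability, P(X > 2.8) = 0.25·1 + 0.21·0.780526 + 0.15·1 + 0.39·0.481451 = 0.751676.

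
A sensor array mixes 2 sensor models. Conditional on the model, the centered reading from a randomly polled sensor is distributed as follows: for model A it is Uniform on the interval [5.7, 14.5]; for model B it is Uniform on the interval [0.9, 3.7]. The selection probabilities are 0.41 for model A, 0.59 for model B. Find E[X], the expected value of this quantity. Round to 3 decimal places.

Component means — A: 10.1; B: 2.3.
E[X] = 0.41·10.1 + 0.59·2.3 = 5.498.

5.498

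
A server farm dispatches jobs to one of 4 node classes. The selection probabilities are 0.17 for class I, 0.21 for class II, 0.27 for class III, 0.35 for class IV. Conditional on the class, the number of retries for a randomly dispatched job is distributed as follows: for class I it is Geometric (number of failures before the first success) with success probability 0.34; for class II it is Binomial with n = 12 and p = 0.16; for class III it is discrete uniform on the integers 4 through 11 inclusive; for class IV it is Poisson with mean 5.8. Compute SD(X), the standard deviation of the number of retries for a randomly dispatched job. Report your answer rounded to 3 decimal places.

3.195

Per component, I: μ=1.94118, E[X²]=9.47751; II: μ=1.92, E[X²]=5.2992; III: μ=7.5, E[X²]=61.5; IV: μ=5.8, E[X²]=39.44.
E[X] = 0.17·1.94118 + 0.21·1.92 + 0.27·7.5 + 0.35·5.8 = 4.7882.
E[X²] = 0.17·9.47751 + 0.21·5.2992 + 0.27·61.5 + 0.35·39.44 = 33.133.
Var(X) = E[X²] − (E[X])² = 33.133 − 22.9269 = 10.2061.
SD(X) = √10.2061 = 3.19471.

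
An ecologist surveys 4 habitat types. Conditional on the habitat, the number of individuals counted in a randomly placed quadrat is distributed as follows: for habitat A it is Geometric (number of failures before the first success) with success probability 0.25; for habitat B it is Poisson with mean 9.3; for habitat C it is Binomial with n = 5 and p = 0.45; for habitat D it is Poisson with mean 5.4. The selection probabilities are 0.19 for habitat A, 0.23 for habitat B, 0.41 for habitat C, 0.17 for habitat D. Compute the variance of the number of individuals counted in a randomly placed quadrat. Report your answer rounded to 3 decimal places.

Per component, A: μ=3, E[X²]=21; B: μ=9.3, E[X²]=95.79; C: μ=2.25, E[X²]=6.3; D: μ=5.4, E[X²]=34.56.
E[X] = 0.19·3 + 0.23·9.3 + 0.41·2.25 + 0.17·5.4 = 4.5495.
E[X²] = 0.19·21 + 0.23·95.79 + 0.41·6.3 + 0.17·34.56 = 34.4799.
Var(X) = E[X²] − (E[X])² = 34.4799 − 20.698 = 13.7819.

13.782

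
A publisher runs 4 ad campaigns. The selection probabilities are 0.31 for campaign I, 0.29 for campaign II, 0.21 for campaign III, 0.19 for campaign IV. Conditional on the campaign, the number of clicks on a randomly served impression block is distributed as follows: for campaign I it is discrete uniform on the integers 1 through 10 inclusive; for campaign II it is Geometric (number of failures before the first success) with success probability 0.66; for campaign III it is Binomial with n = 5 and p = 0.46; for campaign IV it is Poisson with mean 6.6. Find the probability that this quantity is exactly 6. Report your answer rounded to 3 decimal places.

0.061

Conditional on each campaign, P(X = 6): I: 0.1; II: 0.00101957; III: 0; IV: 0.156166.
By total probability, P(X = 6) = 0.31·0.1 + 0.29·0.00101957 + 0.21·0 + 0.19·0.156166 = 0.0609673.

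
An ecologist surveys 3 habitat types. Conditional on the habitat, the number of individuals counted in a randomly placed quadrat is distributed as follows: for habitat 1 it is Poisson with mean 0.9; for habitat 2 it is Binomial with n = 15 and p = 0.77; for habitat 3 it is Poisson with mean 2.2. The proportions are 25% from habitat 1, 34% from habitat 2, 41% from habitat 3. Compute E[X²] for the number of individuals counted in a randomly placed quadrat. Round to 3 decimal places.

For each component E[X²] = Var + (mean)², giving 1: 1.71; 2: 136.059; 3: 7.04.
Overall E[X²] = 0.25·1.71 + 0.34·136.059 + 0.41·7.04 = 49.574.

49.574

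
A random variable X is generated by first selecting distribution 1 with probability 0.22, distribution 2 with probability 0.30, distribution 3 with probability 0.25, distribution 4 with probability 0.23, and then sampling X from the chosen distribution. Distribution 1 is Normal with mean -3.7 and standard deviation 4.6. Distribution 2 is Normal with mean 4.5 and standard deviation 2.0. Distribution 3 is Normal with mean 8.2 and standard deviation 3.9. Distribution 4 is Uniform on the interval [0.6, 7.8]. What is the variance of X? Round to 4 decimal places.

Per component, 1: μ=-3.7, E[X²]=34.85; 2: μ=4.5, E[X²]=24.25; 3: μ=8.2, E[X²]=82.45; 4: μ=4.2, E[X²]=21.96.
E[X] = 0.22·-3.7 + 0.3·4.5 + 0.25·8.2 + 0.23·4.2 = 3.552.
E[X²] = 0.22·34.85 + 0.3·24.25 + 0.25·82.45 + 0.23·21.96 = 40.6053.
Var(X) = E[X²] − (E[X])² = 40.6053 − 12.6167 = 27.9886.

27.9886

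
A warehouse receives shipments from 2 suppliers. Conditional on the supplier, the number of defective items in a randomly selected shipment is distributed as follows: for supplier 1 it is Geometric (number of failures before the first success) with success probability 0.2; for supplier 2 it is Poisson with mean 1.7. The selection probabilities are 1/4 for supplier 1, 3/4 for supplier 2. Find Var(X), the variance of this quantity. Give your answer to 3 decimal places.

Per component, 1: μ=4, E[X²]=36; 2: μ=1.7, E[X²]=4.59.
E[X] = 0.25·4 + 0.75·1.7 = 2.275.
E[X²] = 0.25·36 + 0.75·4.59 = 12.4425.
Var(X) = E[X²] − (E[X])² = 12.4425 − 5.17562 = 7.26687.

7.267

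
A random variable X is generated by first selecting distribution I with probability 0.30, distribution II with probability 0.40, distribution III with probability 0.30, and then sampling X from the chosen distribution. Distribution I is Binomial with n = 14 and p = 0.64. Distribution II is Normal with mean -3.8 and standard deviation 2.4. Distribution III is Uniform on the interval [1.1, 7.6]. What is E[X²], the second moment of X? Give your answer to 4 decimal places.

39.8652

For each component E[X²] = Var + (mean)², giving I: 83.5072; II: 20.2; III: 22.4433.
Overall E[X²] = 0.3·83.5072 + 0.4·20.2 + 0.3·22.4433 = 39.8652.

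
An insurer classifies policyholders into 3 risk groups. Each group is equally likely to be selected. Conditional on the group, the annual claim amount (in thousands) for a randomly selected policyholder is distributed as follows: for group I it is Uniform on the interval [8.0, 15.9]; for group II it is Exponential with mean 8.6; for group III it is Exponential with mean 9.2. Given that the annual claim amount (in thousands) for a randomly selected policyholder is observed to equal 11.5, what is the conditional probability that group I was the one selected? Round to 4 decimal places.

0.6724

Likelihoods f(11.5 | ·): I: 0.126582; II: 0.0305323; III: 0.0311418.
Posterior ∝ prior × likelihood. Numerator for I: 0.333333·0.126582 = 0.0421941.
Normalizing constant: 0.333333·0.126582 + 0.333333·0.0305323 + 0.333333·0.0311418 = 0.0627521.
P(I | observation) = 0.0421941 / 0.0627521 = 0.672393.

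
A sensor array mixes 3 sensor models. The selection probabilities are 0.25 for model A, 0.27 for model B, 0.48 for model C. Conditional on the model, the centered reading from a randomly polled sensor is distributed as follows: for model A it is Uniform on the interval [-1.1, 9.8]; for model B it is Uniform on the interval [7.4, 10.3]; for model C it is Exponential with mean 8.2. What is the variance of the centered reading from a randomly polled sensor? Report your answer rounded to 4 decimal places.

38.1400

Per component, A: μ=4.35, E[X²]=28.8233; B: μ=8.85, E[X²]=79.0233; C: μ=8.2, E[X²]=134.48.
E[X] = 0.25·4.35 + 0.27·8.85 + 0.48·8.2 = 7.413.
E[X²] = 0.25·28.8233 + 0.27·79.0233 + 0.48·134.48 = 93.0925.
Var(X) = E[X²] − (E[X])² = 93.0925 − 54.9526 = 38.14.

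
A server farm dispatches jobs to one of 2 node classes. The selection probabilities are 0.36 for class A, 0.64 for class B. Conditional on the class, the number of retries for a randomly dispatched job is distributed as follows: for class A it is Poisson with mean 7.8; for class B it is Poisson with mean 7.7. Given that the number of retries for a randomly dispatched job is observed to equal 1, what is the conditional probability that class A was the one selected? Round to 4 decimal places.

Likelihoods P(X=1 | ·): A: 0.00319593; B: 0.00348677.
Posterior ∝ prior × likelihood. Numerator for A: 0.36·0.00319593 = 0.00115054.
Normalizing constant: 0.36·0.00319593 + 0.64·0.00348677 = 0.00338207.
P(A | observation) = 0.00115054 / 0.00338207 = 0.340187.

0.3402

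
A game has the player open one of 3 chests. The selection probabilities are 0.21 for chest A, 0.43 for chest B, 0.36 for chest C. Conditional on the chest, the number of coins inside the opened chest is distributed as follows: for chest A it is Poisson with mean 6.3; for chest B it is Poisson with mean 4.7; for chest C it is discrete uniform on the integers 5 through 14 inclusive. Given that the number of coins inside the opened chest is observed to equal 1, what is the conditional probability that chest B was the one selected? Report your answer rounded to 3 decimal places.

0.883

Likelihoods P(X=1 | ·): A: 0.0115687; B: 0.0427478; C: 0.
Posterior ∝ prior × likelihood. Numerator for B: 0.43·0.0427478 = 0.0183816.
Normalizing constant: 0.21·0.0115687 + 0.43·0.0427478 + 0.36·0 = 0.020811.
P(B | observation) = 0.0183816 / 0.020811 = 0.883262.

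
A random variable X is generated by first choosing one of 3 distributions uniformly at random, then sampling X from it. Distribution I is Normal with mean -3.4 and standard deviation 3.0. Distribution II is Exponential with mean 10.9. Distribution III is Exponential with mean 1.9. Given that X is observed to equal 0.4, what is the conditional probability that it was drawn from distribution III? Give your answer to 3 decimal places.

Likelihoods f(0.4 | ·): I: 0.0596195; II: 0.0884374; III: 0.426399.
Posterior ∝ prior × likelihood. Numerator for III: 0.333333·0.426399 = 0.142133.
Normalizing constant: 0.333333·0.0596195 + 0.333333·0.0884374 + 0.333333·0.426399 = 0.191485.
P(III | observation) = 0.142133 / 0.191485 = 0.742266.

0.742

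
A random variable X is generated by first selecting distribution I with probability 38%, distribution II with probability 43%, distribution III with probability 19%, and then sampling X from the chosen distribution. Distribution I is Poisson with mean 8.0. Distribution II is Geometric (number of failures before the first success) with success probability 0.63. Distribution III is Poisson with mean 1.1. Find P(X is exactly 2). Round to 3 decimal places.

Conditional on each component, P(X = 2): I: 0.0107348; II: 0.086247; III: 0.201387.
By total probability, P(X = 2) = 0.38·0.0107348 + 0.43·0.086247 + 0.19·0.201387 = 0.079429.

0.079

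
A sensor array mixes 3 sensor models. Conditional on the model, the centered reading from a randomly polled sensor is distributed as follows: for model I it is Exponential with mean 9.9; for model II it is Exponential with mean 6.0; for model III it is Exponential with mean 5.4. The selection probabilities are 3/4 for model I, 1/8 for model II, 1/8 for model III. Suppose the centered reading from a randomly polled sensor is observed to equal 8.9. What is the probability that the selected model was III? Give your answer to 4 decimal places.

Likelihoods f(8.9 | ·): I: 0.0411091; II: 0.0378134; III: 0.0356307.
Posterior ∝ prior × likelihood. Numerator for III: 0.125·0.0356307 = 0.00445384.
Normalizing constant: 0.75·0.0411091 + 0.125·0.0378134 + 0.125·0.0356307 = 0.0400124.
P(III | observation) = 0.00445384 / 0.0400124 = 0.111312.

0.1113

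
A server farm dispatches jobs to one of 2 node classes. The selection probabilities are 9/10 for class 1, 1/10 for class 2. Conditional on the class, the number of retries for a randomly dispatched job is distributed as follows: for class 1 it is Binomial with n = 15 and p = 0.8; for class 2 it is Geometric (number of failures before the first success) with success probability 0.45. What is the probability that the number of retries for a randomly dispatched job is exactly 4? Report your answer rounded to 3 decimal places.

0.004

Conditional on each class, P(X = 4): 1: 1.14504e-05; 2: 0.0411778.
By total probability, P(X = 4) = 0.9·1.14504e-05 + 0.1·0.0411778 = 0.00412809.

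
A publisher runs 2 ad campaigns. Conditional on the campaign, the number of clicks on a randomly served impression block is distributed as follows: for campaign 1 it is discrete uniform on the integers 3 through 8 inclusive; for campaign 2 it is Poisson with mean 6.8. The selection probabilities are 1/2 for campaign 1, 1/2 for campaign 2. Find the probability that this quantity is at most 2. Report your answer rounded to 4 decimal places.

0.0172

Conditional on each campaign, P(X ≤ 2): 1: 0; 2: 0.0344379.
By total probability, P(X ≤ 2) = 0.5·0 + 0.5·0.0344379 = 0.017219.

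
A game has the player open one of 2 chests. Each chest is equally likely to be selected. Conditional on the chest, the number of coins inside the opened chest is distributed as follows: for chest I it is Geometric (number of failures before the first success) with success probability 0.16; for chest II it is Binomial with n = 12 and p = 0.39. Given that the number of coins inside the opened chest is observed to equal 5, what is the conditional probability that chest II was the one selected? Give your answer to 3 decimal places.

Likelihoods P(X=5 | ·): I: 0.0669139; II: 0.224573.
Posterior ∝ prior × likelihood. Numerator for II: 0.5·0.224573 = 0.112286.
Normalizing constant: 0.5·0.0669139 + 0.5·0.224573 = 0.145743.
P(II | observation) = 0.112286 / 0.145743 = 0.770439.

0.770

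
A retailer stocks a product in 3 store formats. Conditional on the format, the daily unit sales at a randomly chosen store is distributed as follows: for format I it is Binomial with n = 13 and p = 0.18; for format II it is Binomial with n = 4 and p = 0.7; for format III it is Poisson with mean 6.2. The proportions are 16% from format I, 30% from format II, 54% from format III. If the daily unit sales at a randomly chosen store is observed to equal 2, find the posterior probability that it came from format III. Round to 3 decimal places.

0.144

Likelihoods P(X=2 | ·): I: 0.284834; II: 0.2646; III: 0.0390057.
Posterior ∝ prior × likelihood. Numerator for III: 0.54·0.0390057 = 0.0210631.
Normalizing constant: 0.16·0.284834 + 0.3·0.2646 + 0.54·0.0390057 = 0.146017.
P(III | observation) = 0.0210631 / 0.146017 = 0.144251.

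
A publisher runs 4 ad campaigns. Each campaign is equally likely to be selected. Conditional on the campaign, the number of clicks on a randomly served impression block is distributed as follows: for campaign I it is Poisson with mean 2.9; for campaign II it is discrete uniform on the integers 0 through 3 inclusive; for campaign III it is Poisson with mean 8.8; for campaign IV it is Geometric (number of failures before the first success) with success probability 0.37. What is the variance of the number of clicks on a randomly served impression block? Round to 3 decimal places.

13.257

Per component, I: μ=2.9, E[X²]=11.31; II: μ=1.5, E[X²]=3.5; III: μ=8.8, E[X²]=86.24; IV: μ=1.7027, E[X²]=7.5011.
E[X] = 0.25·2.9 + 0.25·1.5 + 0.25·8.8 + 0.25·1.7027 = 3.72568.
E[X²] = 0.25·11.31 + 0.25·3.5 + 0.25·86.24 + 0.25·7.5011 = 27.1378.
Var(X) = E[X²] − (E[X])² = 27.1378 − 13.8807 = 13.2571.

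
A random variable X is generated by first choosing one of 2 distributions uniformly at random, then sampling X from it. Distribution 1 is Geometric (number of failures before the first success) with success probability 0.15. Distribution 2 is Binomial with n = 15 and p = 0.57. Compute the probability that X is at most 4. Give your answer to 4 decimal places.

0.2869

Conditional on each component, P(X ≤ 4): 1: 0.556295; 2: 0.0174098.
By total probability, P(X ≤ 4) = 0.5·0.556295 + 0.5·0.0174098 = 0.286852.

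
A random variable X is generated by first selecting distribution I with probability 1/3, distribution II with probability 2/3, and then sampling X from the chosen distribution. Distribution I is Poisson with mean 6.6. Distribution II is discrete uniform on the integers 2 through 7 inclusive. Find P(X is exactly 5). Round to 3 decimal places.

Conditional on each component, P(X = 5): I: 0.141969; II: 0.166667.
By total probability, P(X = 5) = 0.333333·0.141969 + 0.666667·0.166667 = 0.158434.

0.158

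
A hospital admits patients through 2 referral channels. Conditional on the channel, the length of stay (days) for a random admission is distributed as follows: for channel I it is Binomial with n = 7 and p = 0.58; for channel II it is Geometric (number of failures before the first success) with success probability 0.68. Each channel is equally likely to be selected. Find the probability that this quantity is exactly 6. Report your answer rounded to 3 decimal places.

0.056

Conditional on each channel, P(X = 6): I: 0.111922; II: 0.000730144.
By total probability, P(X = 6) = 0.5·0.111922 + 0.5·0.000730144 = 0.0563261.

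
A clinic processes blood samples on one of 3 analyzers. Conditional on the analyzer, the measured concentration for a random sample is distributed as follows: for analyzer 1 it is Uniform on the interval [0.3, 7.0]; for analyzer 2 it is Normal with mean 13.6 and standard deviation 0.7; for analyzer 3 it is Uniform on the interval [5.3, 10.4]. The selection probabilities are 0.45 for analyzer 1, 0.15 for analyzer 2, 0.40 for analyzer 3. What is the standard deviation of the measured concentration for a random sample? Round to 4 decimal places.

Per component, 1: μ=3.65, E[X²]=17.0633; 2: μ=13.6, E[X²]=185.45; 3: μ=7.85, E[X²]=63.79.
E[X] = 0.45·3.65 + 0.15·13.6 + 0.4·7.85 = 6.8225.
E[X²] = 0.45·17.0633 + 0.15·185.45 + 0.4·63.79 = 61.012.
Var(X) = E[X²] − (E[X])² = 61.012 − 46.5465 = 14.4655.
SD(X) = √14.4655 = 3.80335.

3.8034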